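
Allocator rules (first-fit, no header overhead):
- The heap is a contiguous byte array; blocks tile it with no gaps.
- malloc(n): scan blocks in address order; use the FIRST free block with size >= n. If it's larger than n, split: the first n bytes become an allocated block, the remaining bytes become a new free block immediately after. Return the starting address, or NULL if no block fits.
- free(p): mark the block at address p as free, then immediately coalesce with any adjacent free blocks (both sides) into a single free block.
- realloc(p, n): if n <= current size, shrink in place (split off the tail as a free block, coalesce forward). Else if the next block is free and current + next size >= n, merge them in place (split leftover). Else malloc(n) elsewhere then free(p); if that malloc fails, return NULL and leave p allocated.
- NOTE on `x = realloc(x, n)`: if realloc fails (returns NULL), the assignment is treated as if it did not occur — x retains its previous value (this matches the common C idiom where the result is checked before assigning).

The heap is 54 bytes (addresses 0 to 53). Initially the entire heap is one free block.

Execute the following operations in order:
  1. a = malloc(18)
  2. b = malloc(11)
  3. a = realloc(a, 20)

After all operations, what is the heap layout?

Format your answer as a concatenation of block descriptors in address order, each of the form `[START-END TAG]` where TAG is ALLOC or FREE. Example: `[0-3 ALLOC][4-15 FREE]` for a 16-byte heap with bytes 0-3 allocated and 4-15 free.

Answer: [0-17 FREE][18-28 ALLOC][29-48 ALLOC][49-53 FREE]

Derivation:
Op 1: a = malloc(18) -> a = 0; heap: [0-17 ALLOC][18-53 FREE]
Op 2: b = malloc(11) -> b = 18; heap: [0-17 ALLOC][18-28 ALLOC][29-53 FREE]
Op 3: a = realloc(a, 20) -> a = 29; heap: [0-17 FREE][18-28 ALLOC][29-48 ALLOC][49-53 FREE]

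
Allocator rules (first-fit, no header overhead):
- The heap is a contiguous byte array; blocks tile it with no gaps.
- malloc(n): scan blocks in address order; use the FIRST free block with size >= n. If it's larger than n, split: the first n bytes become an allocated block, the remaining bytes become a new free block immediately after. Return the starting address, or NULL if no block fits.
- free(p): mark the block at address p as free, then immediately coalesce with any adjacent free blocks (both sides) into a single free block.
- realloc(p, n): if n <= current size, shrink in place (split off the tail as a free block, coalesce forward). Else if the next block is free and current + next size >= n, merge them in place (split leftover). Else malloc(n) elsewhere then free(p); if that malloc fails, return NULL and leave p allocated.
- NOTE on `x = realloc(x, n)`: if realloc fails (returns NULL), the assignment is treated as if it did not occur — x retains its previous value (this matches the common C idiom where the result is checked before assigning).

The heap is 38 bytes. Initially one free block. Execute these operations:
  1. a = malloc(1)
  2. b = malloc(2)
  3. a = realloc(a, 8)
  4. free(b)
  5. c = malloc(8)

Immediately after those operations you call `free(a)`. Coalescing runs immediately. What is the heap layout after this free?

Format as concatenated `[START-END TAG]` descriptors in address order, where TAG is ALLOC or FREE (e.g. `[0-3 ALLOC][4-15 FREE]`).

Answer: [0-10 FREE][11-18 ALLOC][19-37 FREE]

Derivation:
Op 1: a = malloc(1) -> a = 0; heap: [0-0 ALLOC][1-37 FREE]
Op 2: b = malloc(2) -> b = 1; heap: [0-0 ALLOC][1-2 ALLOC][3-37 FREE]
Op 3: a = realloc(a, 8) -> a = 3; heap: [0-0 FREE][1-2 ALLOC][3-10 ALLOC][11-37 FREE]
Op 4: free(b) -> (freed b); heap: [0-2 FREE][3-10 ALLOC][11-37 FREE]
Op 5: c = malloc(8) -> c = 11; heap: [0-2 FREE][3-10 ALLOC][11-18 ALLOC][19-37 FREE]
free(a): a = 3 -> block [3-10 ALLOC]; mark free, coalesce with adjacent free neighbors -> [0-10 FREE][11-18 ALLOC][19-37 FREE]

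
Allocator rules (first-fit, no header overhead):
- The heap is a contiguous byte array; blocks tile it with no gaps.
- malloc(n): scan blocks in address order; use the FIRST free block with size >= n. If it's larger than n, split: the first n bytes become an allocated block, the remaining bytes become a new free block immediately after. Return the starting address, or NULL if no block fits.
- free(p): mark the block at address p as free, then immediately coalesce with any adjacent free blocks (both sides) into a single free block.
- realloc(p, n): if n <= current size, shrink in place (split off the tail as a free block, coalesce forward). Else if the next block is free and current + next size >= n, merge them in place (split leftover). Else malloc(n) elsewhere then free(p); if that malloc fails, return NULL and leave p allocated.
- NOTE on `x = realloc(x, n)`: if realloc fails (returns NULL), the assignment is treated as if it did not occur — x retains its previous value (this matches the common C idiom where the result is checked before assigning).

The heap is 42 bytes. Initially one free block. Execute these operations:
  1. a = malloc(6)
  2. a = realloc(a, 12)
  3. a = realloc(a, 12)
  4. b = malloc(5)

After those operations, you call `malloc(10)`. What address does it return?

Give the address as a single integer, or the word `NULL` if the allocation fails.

Answer: 17

Derivation:
Op 1: a = malloc(6) -> a = 0; heap: [0-5 ALLOC][6-41 FREE]
Op 2: a = realloc(a, 12) -> a = 0; heap: [0-11 ALLOC][12-41 FREE]
Op 3: a = realloc(a, 12) -> a = 0; heap: [0-11 ALLOC][12-41 FREE]
Op 4: b = malloc(5) -> b = 12; heap: [0-11 ALLOC][12-16 ALLOC][17-41 FREE]
malloc(10): first-fit scan over [0-11 ALLOC][12-16 ALLOC][17-41 FREE] -> 17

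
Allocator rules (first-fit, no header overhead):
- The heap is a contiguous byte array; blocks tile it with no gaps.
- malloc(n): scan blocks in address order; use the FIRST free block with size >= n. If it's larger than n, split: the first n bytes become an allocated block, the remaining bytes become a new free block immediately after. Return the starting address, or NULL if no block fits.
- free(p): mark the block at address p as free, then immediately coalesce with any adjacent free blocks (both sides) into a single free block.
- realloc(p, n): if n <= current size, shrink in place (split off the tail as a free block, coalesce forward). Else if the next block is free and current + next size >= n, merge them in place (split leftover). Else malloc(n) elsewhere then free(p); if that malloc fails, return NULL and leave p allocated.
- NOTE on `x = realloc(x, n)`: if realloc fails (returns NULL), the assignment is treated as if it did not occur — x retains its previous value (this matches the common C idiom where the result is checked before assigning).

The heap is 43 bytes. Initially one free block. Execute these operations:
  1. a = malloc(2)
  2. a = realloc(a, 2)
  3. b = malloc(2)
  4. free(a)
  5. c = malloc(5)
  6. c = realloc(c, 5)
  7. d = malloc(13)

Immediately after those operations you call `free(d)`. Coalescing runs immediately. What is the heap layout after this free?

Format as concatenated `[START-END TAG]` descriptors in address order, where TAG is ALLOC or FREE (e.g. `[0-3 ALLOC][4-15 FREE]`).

Answer: [0-1 FREE][2-3 ALLOC][4-8 ALLOC][9-42 FREE]

Derivation:
Op 1: a = malloc(2) -> a = 0; heap: [0-1 ALLOC][2-42 FREE]
Op 2: a = realloc(a, 2) -> a = 0; heap: [0-1 ALLOC][2-42 FREE]
Op 3: b = malloc(2) -> b = 2; heap: [0-1 ALLOC][2-3 ALLOC][4-42 FREE]
Op 4: free(a) -> (freed a); heap: [0-1 FREE][2-3 ALLOC][4-42 FREE]
Op 5: c = malloc(5) -> c = 4; heap: [0-1 FREE][2-3 ALLOC][4-8 ALLOC][9-42 FREE]
Op 6: c = realloc(c, 5) -> c = 4; heap: [0-1 FREE][2-3 ALLOC][4-8 ALLOC][9-42 FREE]
Op 7: d = malloc(13) -> d = 9; heap: [0-1 FREE][2-3 ALLOC][4-8 ALLOC][9-21 ALLOC][22-42 FREE]
free(d): d = 9 -> block [9-21 ALLOC]; mark free, coalesce with adjacent free neighbors -> [0-1 FREE][2-3 ALLOC][4-8 ALLOC][9-42 FREE]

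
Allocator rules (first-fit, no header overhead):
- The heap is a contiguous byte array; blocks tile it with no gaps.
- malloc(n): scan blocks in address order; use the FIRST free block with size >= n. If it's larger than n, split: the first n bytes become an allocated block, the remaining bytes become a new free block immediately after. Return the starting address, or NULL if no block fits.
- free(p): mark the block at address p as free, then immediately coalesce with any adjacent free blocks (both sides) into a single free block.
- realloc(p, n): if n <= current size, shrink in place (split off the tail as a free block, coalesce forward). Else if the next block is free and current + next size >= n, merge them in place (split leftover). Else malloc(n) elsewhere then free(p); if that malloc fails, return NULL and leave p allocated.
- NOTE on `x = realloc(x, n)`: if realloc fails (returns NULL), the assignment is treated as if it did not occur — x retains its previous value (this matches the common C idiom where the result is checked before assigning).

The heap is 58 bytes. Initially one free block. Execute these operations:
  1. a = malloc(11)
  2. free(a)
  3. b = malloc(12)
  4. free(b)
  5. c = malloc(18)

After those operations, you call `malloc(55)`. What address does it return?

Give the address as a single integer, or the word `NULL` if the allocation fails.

Op 1: a = malloc(11) -> a = 0; heap: [0-10 ALLOC][11-57 FREE]
Op 2: free(a) -> (freed a); heap: [0-57 FREE]
Op 3: b = malloc(12) -> b = 0; heap: [0-11 ALLOC][12-57 FREE]
Op 4: free(b) -> (freed b); heap: [0-57 FREE]
Op 5: c = malloc(18) -> c = 0; heap: [0-17 ALLOC][18-57 FREE]
malloc(55): first-fit scan over [0-17 ALLOC][18-57 FREE] -> NULL

Answer: NULL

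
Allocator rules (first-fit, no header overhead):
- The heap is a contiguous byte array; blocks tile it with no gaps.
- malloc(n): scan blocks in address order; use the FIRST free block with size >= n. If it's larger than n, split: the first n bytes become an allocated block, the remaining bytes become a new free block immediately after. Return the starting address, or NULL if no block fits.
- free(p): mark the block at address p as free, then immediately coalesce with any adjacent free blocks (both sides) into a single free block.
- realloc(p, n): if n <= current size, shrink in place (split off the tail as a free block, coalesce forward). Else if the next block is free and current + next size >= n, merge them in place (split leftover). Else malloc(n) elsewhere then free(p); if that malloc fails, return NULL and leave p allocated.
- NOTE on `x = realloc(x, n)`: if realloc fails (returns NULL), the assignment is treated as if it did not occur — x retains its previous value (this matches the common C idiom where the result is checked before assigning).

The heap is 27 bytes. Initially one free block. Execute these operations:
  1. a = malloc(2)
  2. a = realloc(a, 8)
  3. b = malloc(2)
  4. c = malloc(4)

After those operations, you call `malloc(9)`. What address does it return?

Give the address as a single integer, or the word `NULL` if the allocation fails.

Answer: 14

Derivation:
Op 1: a = malloc(2) -> a = 0; heap: [0-1 ALLOC][2-26 FREE]
Op 2: a = realloc(a, 8) -> a = 0; heap: [0-7 ALLOC][8-26 FREE]
Op 3: b = malloc(2) -> b = 8; heap: [0-7 ALLOC][8-9 ALLOC][10-26 FREE]
Op 4: c = malloc(4) -> c = 10; heap: [0-7 ALLOC][8-9 ALLOC][10-13 ALLOC][14-26 FREE]
malloc(9): first-fit scan over [0-7 ALLOC][8-9 ALLOC][10-13 ALLOC][14-26 FREE] -> 14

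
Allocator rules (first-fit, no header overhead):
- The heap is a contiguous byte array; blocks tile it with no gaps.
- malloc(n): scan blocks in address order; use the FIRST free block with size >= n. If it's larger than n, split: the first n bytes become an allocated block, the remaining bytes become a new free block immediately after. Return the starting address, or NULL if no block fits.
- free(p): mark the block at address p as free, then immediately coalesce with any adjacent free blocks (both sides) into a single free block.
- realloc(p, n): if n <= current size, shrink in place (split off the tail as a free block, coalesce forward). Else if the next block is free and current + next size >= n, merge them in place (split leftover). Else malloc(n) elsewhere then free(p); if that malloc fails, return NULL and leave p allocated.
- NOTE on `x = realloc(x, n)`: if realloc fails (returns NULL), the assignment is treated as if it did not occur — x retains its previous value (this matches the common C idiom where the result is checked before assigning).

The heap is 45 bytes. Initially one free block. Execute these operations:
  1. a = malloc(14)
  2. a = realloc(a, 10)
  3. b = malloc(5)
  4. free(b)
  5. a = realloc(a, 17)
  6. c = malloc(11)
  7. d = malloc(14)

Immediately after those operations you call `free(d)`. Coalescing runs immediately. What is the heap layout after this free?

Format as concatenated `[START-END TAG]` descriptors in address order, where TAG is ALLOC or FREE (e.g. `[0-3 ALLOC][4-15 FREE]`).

Op 1: a = malloc(14) -> a = 0; heap: [0-13 ALLOC][14-44 FREE]
Op 2: a = realloc(a, 10) -> a = 0; heap: [0-9 ALLOC][10-44 FREE]
Op 3: b = malloc(5) -> b = 10; heap: [0-9 ALLOC][10-14 ALLOC][15-44 FREE]
Op 4: free(b) -> (freed b); heap: [0-9 ALLOC][10-44 FREE]
Op 5: a = realloc(a, 17) -> a = 0; heap: [0-16 ALLOC][17-44 FREE]
Op 6: c = malloc(11) -> c = 17; heap: [0-16 ALLOC][17-27 ALLOC][28-44 FREE]
Op 7: d = malloc(14) -> d = 28; heap: [0-16 ALLOC][17-27 ALLOC][28-41 ALLOC][42-44 FREE]
free(d): d = 28 -> block [28-41 ALLOC]; mark free, coalesce with adjacent free neighbors -> [0-16 ALLOC][17-27 ALLOC][28-44 FREE]

Answer: [0-16 ALLOC][17-27 ALLOC][28-44 FREE]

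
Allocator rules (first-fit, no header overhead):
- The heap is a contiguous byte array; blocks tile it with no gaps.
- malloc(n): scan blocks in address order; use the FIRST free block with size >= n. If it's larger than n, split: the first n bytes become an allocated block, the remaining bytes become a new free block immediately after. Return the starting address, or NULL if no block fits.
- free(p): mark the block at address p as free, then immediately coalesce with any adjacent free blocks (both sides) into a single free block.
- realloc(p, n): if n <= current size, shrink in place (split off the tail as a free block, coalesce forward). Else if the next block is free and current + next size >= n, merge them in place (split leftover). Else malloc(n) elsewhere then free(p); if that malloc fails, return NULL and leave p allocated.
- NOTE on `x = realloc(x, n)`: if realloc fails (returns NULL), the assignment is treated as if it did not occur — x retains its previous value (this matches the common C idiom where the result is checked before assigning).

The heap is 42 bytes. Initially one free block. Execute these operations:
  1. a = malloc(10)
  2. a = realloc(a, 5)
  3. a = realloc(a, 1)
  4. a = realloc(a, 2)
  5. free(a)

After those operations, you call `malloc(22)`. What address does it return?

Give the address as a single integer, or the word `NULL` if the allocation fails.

Op 1: a = malloc(10) -> a = 0; heap: [0-9 ALLOC][10-41 FREE]
Op 2: a = realloc(a, 5) -> a = 0; heap: [0-4 ALLOC][5-41 FREE]
Op 3: a = realloc(a, 1) -> a = 0; heap: [0-0 ALLOC][1-41 FREE]
Op 4: a = realloc(a, 2) -> a = 0; heap: [0-1 ALLOC][2-41 FREE]
Op 5: free(a) -> (freed a); heap: [0-41 FREE]
malloc(22): first-fit scan over [0-41 FREE] -> 0

Answer: 0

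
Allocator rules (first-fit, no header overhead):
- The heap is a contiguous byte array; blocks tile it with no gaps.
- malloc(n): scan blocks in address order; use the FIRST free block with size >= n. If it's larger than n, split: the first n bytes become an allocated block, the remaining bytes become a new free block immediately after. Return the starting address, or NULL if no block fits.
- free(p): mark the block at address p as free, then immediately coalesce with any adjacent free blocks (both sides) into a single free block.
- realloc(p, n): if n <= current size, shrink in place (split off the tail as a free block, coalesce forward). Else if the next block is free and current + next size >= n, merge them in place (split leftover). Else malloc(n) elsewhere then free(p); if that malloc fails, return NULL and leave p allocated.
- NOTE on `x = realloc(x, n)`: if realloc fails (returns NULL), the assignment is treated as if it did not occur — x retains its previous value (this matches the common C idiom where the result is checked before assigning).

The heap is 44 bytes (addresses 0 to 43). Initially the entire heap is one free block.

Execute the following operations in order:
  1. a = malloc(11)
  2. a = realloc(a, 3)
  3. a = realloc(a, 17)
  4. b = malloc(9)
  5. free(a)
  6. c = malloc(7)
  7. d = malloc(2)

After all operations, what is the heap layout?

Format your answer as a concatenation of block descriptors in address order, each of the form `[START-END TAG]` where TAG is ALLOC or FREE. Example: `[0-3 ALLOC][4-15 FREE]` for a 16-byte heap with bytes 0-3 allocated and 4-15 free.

Answer: [0-6 ALLOC][7-8 ALLOC][9-16 FREE][17-25 ALLOC][26-43 FREE]

Derivation:
Op 1: a = malloc(11) -> a = 0; heap: [0-10 ALLOC][11-43 FREE]
Op 2: a = realloc(a, 3) -> a = 0; heap: [0-2 ALLOC][3-43 FREE]
Op 3: a = realloc(a, 17) -> a = 0; heap: [0-16 ALLOC][17-43 FREE]
Op 4: b = malloc(9) -> b = 17; heap: [0-16 ALLOC][17-25 ALLOC][26-43 FREE]
Op 5: free(a) -> (freed a); heap: [0-16 FREE][17-25 ALLOC][26-43 FREE]
Op 6: c = malloc(7) -> c = 0; heap: [0-6 ALLOC][7-16 FREE][17-25 ALLOC][26-43 FREE]
Op 7: d = malloc(2) -> d = 7; heap: [0-6 ALLOC][7-8 ALLOC][9-16 FREE][17-25 ALLOC][26-43 FREE]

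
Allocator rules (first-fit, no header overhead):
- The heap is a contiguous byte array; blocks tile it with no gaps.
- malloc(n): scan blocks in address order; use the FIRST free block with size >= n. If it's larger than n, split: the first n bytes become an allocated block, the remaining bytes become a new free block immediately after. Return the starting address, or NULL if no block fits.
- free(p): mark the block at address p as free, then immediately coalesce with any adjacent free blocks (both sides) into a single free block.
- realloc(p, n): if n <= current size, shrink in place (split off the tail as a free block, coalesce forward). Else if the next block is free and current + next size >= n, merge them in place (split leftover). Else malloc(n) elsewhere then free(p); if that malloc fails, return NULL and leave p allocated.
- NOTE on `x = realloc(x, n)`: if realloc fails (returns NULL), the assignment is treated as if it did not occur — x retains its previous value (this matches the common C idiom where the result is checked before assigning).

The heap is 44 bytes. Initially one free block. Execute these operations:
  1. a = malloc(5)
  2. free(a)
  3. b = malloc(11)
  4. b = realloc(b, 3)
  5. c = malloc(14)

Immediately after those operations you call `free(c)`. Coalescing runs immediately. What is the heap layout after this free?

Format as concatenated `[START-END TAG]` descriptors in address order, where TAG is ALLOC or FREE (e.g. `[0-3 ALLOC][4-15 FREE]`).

Op 1: a = malloc(5) -> a = 0; heap: [0-4 ALLOC][5-43 FREE]
Op 2: free(a) -> (freed a); heap: [0-43 FREE]
Op 3: b = malloc(11) -> b = 0; heap: [0-10 ALLOC][11-43 FREE]
Op 4: b = realloc(b, 3) -> b = 0; heap: [0-2 ALLOC][3-43 FREE]
Op 5: c = malloc(14) -> c = 3; heap: [0-2 ALLOC][3-16 ALLOC][17-43 FREE]
free(c): c = 3 -> block [3-16 ALLOC]; mark free, coalesce with adjacent free neighbors -> [0-2 ALLOC][3-43 FREE]

Answer: [0-2 ALLOC][3-43 FREE]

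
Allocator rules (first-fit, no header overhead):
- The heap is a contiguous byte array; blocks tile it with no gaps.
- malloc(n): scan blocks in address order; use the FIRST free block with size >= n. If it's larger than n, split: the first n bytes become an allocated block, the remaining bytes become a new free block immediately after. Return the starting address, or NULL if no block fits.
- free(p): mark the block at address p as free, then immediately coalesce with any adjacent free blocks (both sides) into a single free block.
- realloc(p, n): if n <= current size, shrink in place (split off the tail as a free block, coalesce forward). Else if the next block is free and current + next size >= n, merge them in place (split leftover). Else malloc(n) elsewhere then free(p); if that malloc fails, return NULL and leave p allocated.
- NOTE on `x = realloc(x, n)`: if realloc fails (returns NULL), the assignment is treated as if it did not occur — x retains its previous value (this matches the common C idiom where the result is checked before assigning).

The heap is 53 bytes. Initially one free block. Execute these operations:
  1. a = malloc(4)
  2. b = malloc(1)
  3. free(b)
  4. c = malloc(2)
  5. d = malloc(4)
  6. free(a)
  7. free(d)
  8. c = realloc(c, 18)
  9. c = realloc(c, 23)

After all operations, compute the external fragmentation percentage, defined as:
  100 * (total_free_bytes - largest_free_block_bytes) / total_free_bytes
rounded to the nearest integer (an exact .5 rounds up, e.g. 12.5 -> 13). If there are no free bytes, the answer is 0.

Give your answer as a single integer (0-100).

Answer: 13

Derivation:
Op 1: a = malloc(4) -> a = 0; heap: [0-3 ALLOC][4-52 FREE]
Op 2: b = malloc(1) -> b = 4; heap: [0-3 ALLOC][4-4 ALLOC][5-52 FREE]
Op 3: free(b) -> (freed b); heap: [0-3 ALLOC][4-52 FREE]
Op 4: c = malloc(2) -> c = 4; heap: [0-3 ALLOC][4-5 ALLOC][6-52 FREE]
Op 5: d = malloc(4) -> d = 6; heap: [0-3 ALLOC][4-5 ALLOC][6-9 ALLOC][10-52 FREE]
Op 6: free(a) -> (freed a); heap: [0-3 FREE][4-5 ALLOC][6-9 ALLOC][10-52 FREE]
Op 7: free(d) -> (freed d); heap: [0-3 FREE][4-5 ALLOC][6-52 FREE]
Op 8: c = realloc(c, 18) -> c = 4; heap: [0-3 FREE][4-21 ALLOC][22-52 FREE]
Op 9: c = realloc(c, 23) -> c = 4; heap: [0-3 FREE][4-26 ALLOC][27-52 FREE]
Free blocks: [4 26] total_free=30 largest=26 -> 100*(30-26)/30 = 400/30 ≈ 13.333 -> rounds to 13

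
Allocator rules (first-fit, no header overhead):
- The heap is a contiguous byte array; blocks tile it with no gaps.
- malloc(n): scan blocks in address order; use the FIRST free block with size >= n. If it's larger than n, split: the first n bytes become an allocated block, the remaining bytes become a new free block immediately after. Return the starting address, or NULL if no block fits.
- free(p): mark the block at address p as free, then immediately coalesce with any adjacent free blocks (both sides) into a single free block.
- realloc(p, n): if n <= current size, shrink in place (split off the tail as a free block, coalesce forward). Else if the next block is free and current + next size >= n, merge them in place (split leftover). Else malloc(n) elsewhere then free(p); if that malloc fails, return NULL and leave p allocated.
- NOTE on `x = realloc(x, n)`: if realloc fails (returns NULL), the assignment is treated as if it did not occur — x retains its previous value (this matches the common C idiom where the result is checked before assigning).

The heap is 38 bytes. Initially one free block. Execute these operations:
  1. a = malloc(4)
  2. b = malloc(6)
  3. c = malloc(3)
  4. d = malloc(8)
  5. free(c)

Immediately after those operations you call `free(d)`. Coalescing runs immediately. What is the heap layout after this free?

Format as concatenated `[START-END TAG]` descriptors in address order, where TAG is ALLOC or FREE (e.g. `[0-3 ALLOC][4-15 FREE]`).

Op 1: a = malloc(4) -> a = 0; heap: [0-3 ALLOC][4-37 FREE]
Op 2: b = malloc(6) -> b = 4; heap: [0-3 ALLOC][4-9 ALLOC][10-37 FREE]
Op 3: c = malloc(3) -> c = 10; heap: [0-3 ALLOC][4-9 ALLOC][10-12 ALLOC][13-37 FREE]
Op 4: d = malloc(8) -> d = 13; heap: [0-3 ALLOC][4-9 ALLOC][10-12 ALLOC][13-20 ALLOC][21-37 FREE]
Op 5: free(c) -> (freed c); heap: [0-3 ALLOC][4-9 ALLOC][10-12 FREE][13-20 ALLOC][21-37 FREE]
free(d): d = 13 -> block [13-20 ALLOC]; mark free, coalesce with adjacent free neighbors -> [0-3 ALLOC][4-9 ALLOC][10-37 FREE]

Answer: [0-3 ALLOC][4-9 ALLOC][10-37 FREE]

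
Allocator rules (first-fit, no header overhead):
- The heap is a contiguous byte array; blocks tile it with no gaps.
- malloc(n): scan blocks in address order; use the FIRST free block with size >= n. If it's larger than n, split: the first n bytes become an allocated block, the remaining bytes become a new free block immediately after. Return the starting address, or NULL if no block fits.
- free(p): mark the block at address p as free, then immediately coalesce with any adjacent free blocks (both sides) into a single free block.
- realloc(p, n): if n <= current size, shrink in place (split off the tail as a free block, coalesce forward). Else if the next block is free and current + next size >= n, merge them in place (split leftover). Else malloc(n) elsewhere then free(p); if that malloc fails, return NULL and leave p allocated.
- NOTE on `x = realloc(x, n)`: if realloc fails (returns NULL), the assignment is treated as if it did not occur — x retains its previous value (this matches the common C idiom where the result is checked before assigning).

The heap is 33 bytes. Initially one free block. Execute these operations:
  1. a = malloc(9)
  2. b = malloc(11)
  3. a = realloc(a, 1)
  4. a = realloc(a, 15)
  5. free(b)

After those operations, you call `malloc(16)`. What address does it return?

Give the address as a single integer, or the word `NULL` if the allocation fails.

Op 1: a = malloc(9) -> a = 0; heap: [0-8 ALLOC][9-32 FREE]
Op 2: b = malloc(11) -> b = 9; heap: [0-8 ALLOC][9-19 ALLOC][20-32 FREE]
Op 3: a = realloc(a, 1) -> a = 0; heap: [0-0 ALLOC][1-8 FREE][9-19 ALLOC][20-32 FREE]
Op 4: a = realloc(a, 15) -> NULL (a unchanged); heap: [0-0 ALLOC][1-8 FREE][9-19 ALLOC][20-32 FREE]
Op 5: free(b) -> (freed b); heap: [0-0 ALLOC][1-32 FREE]
malloc(16): first-fit scan over [0-0 ALLOC][1-32 FREE] -> 1

Answer: 1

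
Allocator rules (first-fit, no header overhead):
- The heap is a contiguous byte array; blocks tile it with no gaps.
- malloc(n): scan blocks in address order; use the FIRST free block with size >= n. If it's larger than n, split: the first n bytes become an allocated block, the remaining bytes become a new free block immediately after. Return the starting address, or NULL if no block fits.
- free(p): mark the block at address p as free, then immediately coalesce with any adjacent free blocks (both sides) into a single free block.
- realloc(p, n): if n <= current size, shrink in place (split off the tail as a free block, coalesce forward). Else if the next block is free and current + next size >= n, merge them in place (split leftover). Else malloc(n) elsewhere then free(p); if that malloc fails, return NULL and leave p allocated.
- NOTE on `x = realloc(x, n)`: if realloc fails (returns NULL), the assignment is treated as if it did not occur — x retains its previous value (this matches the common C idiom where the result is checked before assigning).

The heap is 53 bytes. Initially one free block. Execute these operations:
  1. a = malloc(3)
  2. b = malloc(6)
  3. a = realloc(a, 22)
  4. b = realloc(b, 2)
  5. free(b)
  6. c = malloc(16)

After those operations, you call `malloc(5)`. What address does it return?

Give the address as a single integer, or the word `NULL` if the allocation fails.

Answer: 0

Derivation:
Op 1: a = malloc(3) -> a = 0; heap: [0-2 ALLOC][3-52 FREE]
Op 2: b = malloc(6) -> b = 3; heap: [0-2 ALLOC][3-8 ALLOC][9-52 FREE]
Op 3: a = realloc(a, 22) -> a = 9; heap: [0-2 FREE][3-8 ALLOC][9-30 ALLOC][31-52 FREE]
Op 4: b = realloc(b, 2) -> b = 3; heap: [0-2 FREE][3-4 ALLOC][5-8 FREE][9-30 ALLOC][31-52 FREE]
Op 5: free(b) -> (freed b); heap: [0-8 FREE][9-30 ALLOC][31-52 FREE]
Op 6: c = malloc(16) -> c = 31; heap: [0-8 FREE][9-30 ALLOC][31-46 ALLOC][47-52 FREE]
malloc(5): first-fit scan over [0-8 FREE][9-30 ALLOC][31-46 ALLOC][47-52 FREE] -> 0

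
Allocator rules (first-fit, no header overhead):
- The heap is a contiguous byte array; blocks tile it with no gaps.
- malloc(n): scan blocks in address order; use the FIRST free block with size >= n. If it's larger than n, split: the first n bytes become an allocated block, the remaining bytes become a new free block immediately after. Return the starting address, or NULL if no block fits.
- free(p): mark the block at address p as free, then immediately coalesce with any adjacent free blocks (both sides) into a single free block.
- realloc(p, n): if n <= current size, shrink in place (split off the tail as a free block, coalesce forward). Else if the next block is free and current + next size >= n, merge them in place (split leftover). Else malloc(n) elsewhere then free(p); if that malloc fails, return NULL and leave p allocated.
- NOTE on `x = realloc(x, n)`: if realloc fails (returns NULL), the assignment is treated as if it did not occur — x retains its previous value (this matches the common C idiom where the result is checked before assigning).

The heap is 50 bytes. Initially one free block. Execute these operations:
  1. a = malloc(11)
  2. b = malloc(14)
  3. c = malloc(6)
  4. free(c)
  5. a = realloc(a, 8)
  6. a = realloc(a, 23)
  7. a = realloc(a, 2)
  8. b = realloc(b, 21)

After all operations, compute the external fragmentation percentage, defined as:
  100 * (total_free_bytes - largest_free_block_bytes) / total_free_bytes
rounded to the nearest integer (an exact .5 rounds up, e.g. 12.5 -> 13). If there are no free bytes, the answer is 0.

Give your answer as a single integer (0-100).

Answer: 7

Derivation:
Op 1: a = malloc(11) -> a = 0; heap: [0-10 ALLOC][11-49 FREE]
Op 2: b = malloc(14) -> b = 11; heap: [0-10 ALLOC][11-24 ALLOC][25-49 FREE]
Op 3: c = malloc(6) -> c = 25; heap: [0-10 ALLOC][11-24 ALLOC][25-30 ALLOC][31-49 FREE]
Op 4: free(c) -> (freed c); heap: [0-10 ALLOC][11-24 ALLOC][25-49 FREE]
Op 5: a = realloc(a, 8) -> a = 0; heap: [0-7 ALLOC][8-10 FREE][11-24 ALLOC][25-49 FREE]
Op 6: a = realloc(a, 23) -> a = 25; heap: [0-10 FREE][11-24 ALLOC][25-47 ALLOC][48-49 FREE]
Op 7: a = realloc(a, 2) -> a = 25; heap: [0-10 FREE][11-24 ALLOC][25-26 ALLOC][27-49 FREE]
Op 8: b = realloc(b, 21) -> b = 27; heap: [0-24 FREE][25-26 ALLOC][27-47 ALLOC][48-49 FREE]
Free blocks: [25 2] total_free=27 largest=25 -> 100*(27-25)/27 = 200/27 ≈ 7.407 -> rounds to 7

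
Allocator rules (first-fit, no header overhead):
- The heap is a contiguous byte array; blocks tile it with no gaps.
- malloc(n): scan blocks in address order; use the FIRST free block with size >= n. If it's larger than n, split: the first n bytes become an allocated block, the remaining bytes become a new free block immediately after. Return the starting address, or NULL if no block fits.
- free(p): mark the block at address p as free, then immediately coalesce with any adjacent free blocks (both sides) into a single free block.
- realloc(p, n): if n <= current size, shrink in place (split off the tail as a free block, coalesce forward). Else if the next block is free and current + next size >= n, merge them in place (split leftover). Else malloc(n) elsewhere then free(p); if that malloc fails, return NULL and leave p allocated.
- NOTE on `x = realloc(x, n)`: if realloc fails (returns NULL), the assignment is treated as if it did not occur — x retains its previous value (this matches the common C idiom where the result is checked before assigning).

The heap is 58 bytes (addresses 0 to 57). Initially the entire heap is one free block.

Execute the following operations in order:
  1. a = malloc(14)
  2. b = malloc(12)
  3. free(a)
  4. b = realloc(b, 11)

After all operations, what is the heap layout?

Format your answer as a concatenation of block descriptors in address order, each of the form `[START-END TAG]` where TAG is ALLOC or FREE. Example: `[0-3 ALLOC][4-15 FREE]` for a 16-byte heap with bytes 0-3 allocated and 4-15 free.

Op 1: a = malloc(14) -> a = 0; heap: [0-13 ALLOC][14-57 FREE]
Op 2: b = malloc(12) -> b = 14; heap: [0-13 ALLOC][14-25 ALLOC][26-57 FREE]
Op 3: free(a) -> (freed a); heap: [0-13 FREE][14-25 ALLOC][26-57 FREE]
Op 4: b = realloc(b, 11) -> b = 14; heap: [0-13 FREE][14-24 ALLOC][25-57 FREE]

Answer: [0-13 FREE][14-24 ALLOC][25-57 FREE]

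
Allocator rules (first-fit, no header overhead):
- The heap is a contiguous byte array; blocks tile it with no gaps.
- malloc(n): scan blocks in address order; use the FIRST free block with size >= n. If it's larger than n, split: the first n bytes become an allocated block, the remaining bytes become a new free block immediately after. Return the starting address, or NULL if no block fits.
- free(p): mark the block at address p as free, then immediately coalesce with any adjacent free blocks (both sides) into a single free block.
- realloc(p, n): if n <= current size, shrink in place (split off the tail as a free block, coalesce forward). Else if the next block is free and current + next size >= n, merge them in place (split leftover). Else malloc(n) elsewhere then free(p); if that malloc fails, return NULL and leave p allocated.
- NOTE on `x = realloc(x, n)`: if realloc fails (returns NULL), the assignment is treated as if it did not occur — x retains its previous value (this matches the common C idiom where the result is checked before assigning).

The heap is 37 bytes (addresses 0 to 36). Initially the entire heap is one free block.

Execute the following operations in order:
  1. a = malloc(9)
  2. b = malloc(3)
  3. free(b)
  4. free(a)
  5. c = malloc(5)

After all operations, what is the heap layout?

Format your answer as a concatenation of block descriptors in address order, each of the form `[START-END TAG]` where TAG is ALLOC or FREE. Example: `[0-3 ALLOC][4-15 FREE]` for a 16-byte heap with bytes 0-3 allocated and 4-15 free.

Op 1: a = malloc(9) -> a = 0; heap: [0-8 ALLOC][9-36 FREE]
Op 2: b = malloc(3) -> b = 9; heap: [0-8 ALLOC][9-11 ALLOC][12-36 FREE]
Op 3: free(b) -> (freed b); heap: [0-8 ALLOC][9-36 FREE]
Op 4: free(a) -> (freed a); heap: [0-36 FREE]
Op 5: c = malloc(5) -> c = 0; heap: [0-4 ALLOC][5-36 FREE]

Answer: [0-4 ALLOC][5-36 FREE]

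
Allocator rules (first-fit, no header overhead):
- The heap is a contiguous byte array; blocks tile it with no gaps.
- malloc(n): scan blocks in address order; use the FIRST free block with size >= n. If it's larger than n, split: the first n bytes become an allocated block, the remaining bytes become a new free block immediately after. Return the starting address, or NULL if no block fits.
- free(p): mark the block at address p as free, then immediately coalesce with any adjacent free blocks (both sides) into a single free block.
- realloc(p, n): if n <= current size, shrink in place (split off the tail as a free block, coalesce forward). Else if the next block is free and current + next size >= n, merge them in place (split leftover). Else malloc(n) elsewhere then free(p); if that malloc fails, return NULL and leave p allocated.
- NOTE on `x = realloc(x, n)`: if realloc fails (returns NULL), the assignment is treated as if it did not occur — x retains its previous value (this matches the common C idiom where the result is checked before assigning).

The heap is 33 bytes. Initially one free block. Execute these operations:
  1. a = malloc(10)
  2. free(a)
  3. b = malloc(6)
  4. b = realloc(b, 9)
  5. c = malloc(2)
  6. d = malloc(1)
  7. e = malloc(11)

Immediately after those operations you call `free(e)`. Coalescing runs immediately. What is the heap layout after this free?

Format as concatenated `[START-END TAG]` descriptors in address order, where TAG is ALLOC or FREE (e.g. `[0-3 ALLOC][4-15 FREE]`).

Answer: [0-8 ALLOC][9-10 ALLOC][11-11 ALLOC][12-32 FREE]

Derivation:
Op 1: a = malloc(10) -> a = 0; heap: [0-9 ALLOC][10-32 FREE]
Op 2: free(a) -> (freed a); heap: [0-32 FREE]
Op 3: b = malloc(6) -> b = 0; heap: [0-5 ALLOC][6-32 FREE]
Op 4: b = realloc(b, 9) -> b = 0; heap: [0-8 ALLOC][9-32 FREE]
Op 5: c = malloc(2) -> c = 9; heap: [0-8 ALLOC][9-10 ALLOC][11-32 FREE]
Op 6: d = malloc(1) -> d = 11; heap: [0-8 ALLOC][9-10 ALLOC][11-11 ALLOC][12-32 FREE]
Op 7: e = malloc(11) -> e = 12; heap: [0-8 ALLOC][9-10 ALLOC][11-11 ALLOC][12-22 ALLOC][23-32 FREE]
free(e): e = 12 -> block [12-22 ALLOC]; mark free, coalesce with adjacent free neighbors -> [0-8 ALLOC][9-10 ALLOC][11-11 ALLOC][12-32 FREE]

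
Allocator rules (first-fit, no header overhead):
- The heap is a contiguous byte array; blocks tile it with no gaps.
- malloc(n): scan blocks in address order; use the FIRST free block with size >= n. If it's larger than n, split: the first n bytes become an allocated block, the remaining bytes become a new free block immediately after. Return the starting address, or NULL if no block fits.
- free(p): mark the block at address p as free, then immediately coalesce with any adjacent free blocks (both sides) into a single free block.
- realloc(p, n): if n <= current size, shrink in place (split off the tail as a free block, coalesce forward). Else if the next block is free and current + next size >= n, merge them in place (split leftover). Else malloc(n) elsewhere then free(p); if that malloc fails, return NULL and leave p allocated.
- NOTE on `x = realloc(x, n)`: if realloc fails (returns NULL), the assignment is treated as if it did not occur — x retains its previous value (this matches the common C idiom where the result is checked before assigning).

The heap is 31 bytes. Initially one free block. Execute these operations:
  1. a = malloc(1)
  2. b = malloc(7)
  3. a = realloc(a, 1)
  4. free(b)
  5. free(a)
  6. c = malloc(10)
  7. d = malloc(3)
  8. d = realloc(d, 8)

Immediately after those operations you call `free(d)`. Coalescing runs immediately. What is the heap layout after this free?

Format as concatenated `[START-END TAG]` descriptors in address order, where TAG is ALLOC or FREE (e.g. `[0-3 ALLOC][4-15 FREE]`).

Op 1: a = malloc(1) -> a = 0; heap: [0-0 ALLOC][1-30 FREE]
Op 2: b = malloc(7) -> b = 1; heap: [0-0 ALLOC][1-7 ALLOC][8-30 FREE]
Op 3: a = realloc(a, 1) -> a = 0; heap: [0-0 ALLOC][1-7 ALLOC][8-30 FREE]
Op 4: free(b) -> (freed b); heap: [0-0 ALLOC][1-30 FREE]
Op 5: free(a) -> (freed a); heap: [0-30 FREE]
Op 6: c = malloc(10) -> c = 0; heap: [0-9 ALLOC][10-30 FREE]
Op 7: d = malloc(3) -> d = 10; heap: [0-9 ALLOC][10-12 ALLOC][13-30 FREE]
Op 8: d = realloc(d, 8) -> d = 10; heap: [0-9 ALLOC][10-17 ALLOC][18-30 FREE]
free(d): d = 10 -> block [10-17 ALLOC]; mark free, coalesce with adjacent free neighbors -> [0-9 ALLOC][10-30 FREE]

Answer: [0-9 ALLOC][10-30 FREE]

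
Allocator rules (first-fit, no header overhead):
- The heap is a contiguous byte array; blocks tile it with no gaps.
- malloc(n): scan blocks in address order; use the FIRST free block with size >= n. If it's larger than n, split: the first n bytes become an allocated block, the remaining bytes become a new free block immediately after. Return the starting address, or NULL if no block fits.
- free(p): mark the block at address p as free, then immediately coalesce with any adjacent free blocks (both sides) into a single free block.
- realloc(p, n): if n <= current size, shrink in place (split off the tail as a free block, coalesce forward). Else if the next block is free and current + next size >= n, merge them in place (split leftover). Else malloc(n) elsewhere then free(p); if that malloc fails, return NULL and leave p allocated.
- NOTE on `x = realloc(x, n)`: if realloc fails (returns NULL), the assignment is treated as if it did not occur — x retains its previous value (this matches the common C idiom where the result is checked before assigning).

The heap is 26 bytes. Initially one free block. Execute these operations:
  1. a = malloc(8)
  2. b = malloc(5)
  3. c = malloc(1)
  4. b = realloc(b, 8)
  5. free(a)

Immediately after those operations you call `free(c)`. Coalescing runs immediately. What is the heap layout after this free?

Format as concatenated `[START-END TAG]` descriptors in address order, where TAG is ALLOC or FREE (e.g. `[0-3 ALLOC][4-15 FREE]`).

Answer: [0-13 FREE][14-21 ALLOC][22-25 FREE]

Derivation:
Op 1: a = malloc(8) -> a = 0; heap: [0-7 ALLOC][8-25 FREE]
Op 2: b = malloc(5) -> b = 8; heap: [0-7 ALLOC][8-12 ALLOC][13-25 FREE]
Op 3: c = malloc(1) -> c = 13; heap: [0-7 ALLOC][8-12 ALLOC][13-13 ALLOC][14-25 FREE]
Op 4: b = realloc(b, 8) -> b = 14; heap: [0-7 ALLOC][8-12 FREE][13-13 ALLOC][14-21 ALLOC][22-25 FREE]
Op 5: free(a) -> (freed a); heap: [0-12 FREE][13-13 ALLOC][14-21 ALLOC][22-25 FREE]
free(c): c = 13 -> block [13-13 ALLOC]; mark free, coalesce with adjacent free neighbors -> [0-13 FREE][14-21 ALLOC][22-25 FREE]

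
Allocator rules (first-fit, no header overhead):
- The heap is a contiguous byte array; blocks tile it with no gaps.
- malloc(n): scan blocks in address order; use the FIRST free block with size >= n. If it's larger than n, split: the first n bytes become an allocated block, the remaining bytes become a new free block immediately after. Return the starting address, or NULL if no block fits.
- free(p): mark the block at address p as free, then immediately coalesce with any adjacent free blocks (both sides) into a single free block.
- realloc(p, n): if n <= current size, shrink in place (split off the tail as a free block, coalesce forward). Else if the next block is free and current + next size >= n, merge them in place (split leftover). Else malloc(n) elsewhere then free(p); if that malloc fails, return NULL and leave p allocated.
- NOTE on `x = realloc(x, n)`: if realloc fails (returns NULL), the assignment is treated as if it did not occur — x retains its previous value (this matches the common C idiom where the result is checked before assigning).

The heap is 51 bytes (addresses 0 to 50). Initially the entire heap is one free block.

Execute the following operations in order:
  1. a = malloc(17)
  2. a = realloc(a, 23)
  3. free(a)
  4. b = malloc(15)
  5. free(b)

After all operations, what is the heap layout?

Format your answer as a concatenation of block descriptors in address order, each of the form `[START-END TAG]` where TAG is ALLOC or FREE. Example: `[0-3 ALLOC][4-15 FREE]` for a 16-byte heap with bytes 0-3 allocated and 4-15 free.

Op 1: a = malloc(17) -> a = 0; heap: [0-16 ALLOC][17-50 FREE]
Op 2: a = realloc(a, 23) -> a = 0; heap: [0-22 ALLOC][23-50 FREE]
Op 3: free(a) -> (freed a); heap: [0-50 FREE]
Op 4: b = malloc(15) -> b = 0; heap: [0-14 ALLOC][15-50 FREE]
Op 5: free(b) -> (freed b); heap: [0-50 FREE]

Answer: [0-50 FREE]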